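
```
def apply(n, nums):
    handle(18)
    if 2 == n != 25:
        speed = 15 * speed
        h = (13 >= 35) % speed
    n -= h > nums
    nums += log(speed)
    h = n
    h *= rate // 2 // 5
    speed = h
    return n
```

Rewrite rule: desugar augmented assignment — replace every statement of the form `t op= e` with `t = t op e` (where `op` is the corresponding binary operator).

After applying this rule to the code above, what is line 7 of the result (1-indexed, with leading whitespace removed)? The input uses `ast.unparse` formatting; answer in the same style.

Transformed code:
def apply(n, nums):
    handle(18)
    if 2 == n != 25:
        speed = 15 * speed
        h = (13 >= 35) % speed
    n = n - (h > nums)
    nums = nums + log(speed)
    h = n
    h = h * (rate // 2 // 5)
    speed = h
    return n

nums = nums + log(speed)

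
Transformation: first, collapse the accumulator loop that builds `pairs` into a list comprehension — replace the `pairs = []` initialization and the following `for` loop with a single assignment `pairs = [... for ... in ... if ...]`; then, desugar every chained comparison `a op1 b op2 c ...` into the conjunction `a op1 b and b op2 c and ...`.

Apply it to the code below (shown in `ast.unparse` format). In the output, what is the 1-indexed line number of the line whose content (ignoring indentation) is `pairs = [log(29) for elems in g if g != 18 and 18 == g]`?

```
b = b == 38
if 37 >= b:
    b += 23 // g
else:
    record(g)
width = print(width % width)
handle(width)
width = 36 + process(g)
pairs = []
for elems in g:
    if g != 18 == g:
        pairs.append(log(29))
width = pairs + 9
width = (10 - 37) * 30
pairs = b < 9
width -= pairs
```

9

Transformed code:
b = b == 38
if 37 >= b:
    b += 23 // g
else:
    record(g)
width = print(width % width)
handle(width)
width = 36 + process(g)
pairs = [log(29) for elems in g if g != 18 and 18 == g]
width = pairs + 9
width = (10 - 37) * 30
pairs = b < 9
width -= pairs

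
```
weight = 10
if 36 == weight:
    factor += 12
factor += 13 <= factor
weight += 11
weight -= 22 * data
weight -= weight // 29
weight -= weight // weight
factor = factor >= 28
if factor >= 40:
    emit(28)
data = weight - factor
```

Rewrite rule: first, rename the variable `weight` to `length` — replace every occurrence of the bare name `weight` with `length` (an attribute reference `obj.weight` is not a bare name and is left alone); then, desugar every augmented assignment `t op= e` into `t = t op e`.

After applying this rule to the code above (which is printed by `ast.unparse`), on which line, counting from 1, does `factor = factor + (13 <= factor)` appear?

Transformed code:
length = 10
if 36 == length:
    factor = factor + 12
factor = factor + (13 <= factor)
length = length + 11
length = length - 22 * data
length = length - length // 29
length = length - length // length
factor = factor >= 28
if factor >= 40:
    emit(28)
data = length - factor

4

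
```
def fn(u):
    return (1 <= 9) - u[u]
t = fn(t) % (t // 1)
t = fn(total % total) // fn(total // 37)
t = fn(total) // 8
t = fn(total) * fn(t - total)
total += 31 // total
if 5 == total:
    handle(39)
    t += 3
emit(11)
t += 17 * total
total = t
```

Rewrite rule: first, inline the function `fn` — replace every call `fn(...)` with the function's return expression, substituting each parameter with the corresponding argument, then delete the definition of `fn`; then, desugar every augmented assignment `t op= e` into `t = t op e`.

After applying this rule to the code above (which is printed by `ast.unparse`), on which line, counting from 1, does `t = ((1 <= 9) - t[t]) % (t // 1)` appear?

Transformed code:
t = ((1 <= 9) - t[t]) % (t // 1)
t = ((1 <= 9) - (total % total)[total % total]) // ((1 <= 9) - (total // 37)[total // 37])
t = ((1 <= 9) - total[total]) // 8
t = ((1 <= 9) - total[total]) * ((1 <= 9) - (t - total)[t - total])
total = total + 31 // total
if 5 == total:
    handle(39)
    t = t + 3
emit(11)
t = t + 17 * total
total = t

1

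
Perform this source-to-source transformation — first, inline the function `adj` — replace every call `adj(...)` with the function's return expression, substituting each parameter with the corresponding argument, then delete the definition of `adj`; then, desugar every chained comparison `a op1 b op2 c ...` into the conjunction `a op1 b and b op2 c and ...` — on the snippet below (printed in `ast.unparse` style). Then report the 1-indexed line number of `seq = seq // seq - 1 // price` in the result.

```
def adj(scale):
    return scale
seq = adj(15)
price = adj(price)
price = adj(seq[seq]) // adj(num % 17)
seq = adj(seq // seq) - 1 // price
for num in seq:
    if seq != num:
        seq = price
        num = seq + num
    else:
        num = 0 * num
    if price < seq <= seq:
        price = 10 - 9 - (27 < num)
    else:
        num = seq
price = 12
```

4

Transformed code:
seq = 15
price = price
price = seq[seq] // (num % 17)
seq = seq // seq - 1 // price
for num in seq:
    if seq != num:
        seq = price
        num = seq + num
    else:
        num = 0 * num
    if price < seq and seq <= seq:
        price = 10 - 9 - (27 < num)
    else:
        num = seq
price = 12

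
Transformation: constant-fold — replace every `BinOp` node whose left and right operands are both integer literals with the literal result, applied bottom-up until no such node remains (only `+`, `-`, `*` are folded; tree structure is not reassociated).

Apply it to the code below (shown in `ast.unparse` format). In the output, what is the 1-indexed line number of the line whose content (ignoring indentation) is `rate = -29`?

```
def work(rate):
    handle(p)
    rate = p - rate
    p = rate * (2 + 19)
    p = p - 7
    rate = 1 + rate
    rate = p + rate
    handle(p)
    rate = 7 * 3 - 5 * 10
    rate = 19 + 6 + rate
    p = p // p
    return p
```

Transformed code:
def work(rate):
    handle(p)
    rate = p - rate
    p = rate * 21
    p = p - 7
    rate = 1 + rate
    rate = p + rate
    handle(p)
    rate = -29
    rate = 25 + rate
    p = p // p
    return p

9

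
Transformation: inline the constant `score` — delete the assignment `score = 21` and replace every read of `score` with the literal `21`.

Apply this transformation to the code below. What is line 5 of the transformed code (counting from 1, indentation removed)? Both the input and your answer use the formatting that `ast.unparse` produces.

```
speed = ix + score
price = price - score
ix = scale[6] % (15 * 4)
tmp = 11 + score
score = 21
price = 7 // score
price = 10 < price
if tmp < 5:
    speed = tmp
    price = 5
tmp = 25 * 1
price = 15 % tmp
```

price = 7 // 21

Transformed code:
speed = ix + 21
price = price - 21
ix = scale[6] % (15 * 4)
tmp = 11 + 21
price = 7 // 21
price = 10 < price
if tmp < 5:
    speed = tmp
    price = 5
tmp = 25 * 1
price = 15 % tmp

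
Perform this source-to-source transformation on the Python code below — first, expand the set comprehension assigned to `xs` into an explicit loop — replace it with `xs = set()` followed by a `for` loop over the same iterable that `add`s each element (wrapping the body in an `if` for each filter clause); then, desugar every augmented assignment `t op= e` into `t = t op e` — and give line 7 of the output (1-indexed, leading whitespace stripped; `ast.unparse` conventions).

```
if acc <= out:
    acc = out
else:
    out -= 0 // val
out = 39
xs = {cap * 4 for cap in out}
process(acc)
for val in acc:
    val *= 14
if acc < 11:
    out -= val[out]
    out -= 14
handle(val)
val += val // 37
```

for cap in out:

Transformed code:
if acc <= out:
    acc = out
else:
    out = out - 0 // val
out = 39
xs = set()
for cap in out:
    xs.add(cap * 4)
process(acc)
for val in acc:
    val = val * 14
if acc < 11:
    out = out - val[out]
    out = out - 14
handle(val)
val = val + val // 37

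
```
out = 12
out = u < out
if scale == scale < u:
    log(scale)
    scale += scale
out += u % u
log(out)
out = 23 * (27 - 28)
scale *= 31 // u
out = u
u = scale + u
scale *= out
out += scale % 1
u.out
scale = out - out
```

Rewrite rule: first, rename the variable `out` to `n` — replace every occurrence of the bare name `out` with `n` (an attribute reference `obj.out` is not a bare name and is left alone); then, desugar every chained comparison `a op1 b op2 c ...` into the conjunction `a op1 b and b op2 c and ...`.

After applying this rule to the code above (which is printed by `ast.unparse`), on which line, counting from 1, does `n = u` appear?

10

Transformed code:
n = 12
n = u < n
if scale == scale and scale < u:
    log(scale)
    scale += scale
n += u % u
log(n)
n = 23 * (27 - 28)
scale *= 31 // u
n = u
u = scale + u
scale *= n
n += scale % 1
u.out
scale = n - n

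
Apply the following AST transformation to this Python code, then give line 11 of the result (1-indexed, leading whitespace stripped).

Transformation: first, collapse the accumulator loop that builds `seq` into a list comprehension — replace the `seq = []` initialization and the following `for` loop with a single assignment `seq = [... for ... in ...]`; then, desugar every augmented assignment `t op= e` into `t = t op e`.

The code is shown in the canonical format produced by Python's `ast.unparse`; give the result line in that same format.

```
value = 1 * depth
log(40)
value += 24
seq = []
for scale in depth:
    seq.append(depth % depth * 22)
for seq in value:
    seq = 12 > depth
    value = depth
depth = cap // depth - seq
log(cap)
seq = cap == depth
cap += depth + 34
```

Transformed code:
value = 1 * depth
log(40)
value = value + 24
seq = [depth % depth * 22 for scale in depth]
for seq in value:
    seq = 12 > depth
    value = depth
depth = cap // depth - seq
log(cap)
seq = cap == depth
cap = cap + (depth + 34)

cap = cap + (depth + 34)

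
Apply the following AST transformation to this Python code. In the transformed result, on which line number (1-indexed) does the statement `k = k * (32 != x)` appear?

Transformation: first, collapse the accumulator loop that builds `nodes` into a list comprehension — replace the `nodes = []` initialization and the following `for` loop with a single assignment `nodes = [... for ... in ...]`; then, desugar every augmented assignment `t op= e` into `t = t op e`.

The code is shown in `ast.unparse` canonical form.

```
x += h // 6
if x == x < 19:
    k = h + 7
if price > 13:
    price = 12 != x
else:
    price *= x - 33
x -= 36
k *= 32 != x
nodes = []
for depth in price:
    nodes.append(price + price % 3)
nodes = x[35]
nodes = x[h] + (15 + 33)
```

9

Transformed code:
x = x + h // 6
if x == x < 19:
    k = h + 7
if price > 13:
    price = 12 != x
else:
    price = price * (x - 33)
x = x - 36
k = k * (32 != x)
nodes = [price + price % 3 for depth in price]
nodes = x[35]
nodes = x[h] + (15 + 33)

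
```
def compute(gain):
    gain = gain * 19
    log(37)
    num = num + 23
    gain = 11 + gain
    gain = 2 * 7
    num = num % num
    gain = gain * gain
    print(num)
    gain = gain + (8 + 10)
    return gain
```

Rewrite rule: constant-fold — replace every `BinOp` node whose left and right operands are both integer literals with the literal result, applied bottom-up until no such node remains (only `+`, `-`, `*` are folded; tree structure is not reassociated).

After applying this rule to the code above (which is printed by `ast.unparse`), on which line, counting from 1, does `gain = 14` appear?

6

Transformed code:
def compute(gain):
    gain = gain * 19
    log(37)
    num = num + 23
    gain = 11 + gain
    gain = 14
    num = num % num
    gain = gain * gain
    print(num)
    gain = gain + 18
    return gain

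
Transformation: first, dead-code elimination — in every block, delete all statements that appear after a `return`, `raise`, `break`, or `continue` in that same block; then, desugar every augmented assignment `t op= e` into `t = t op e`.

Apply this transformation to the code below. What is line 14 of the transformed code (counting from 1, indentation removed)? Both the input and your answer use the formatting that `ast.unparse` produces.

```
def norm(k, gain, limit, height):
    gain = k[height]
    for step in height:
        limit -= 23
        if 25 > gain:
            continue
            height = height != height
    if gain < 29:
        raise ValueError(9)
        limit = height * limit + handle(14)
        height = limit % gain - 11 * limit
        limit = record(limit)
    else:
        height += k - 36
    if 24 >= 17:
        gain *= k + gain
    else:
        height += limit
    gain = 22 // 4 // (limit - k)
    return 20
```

height = height + limit

Transformed code:
def norm(k, gain, limit, height):
    gain = k[height]
    for step in height:
        limit = limit - 23
        if 25 > gain:
            continue
    if gain < 29:
        raise ValueError(9)
    else:
        height = height + (k - 36)
    if 24 >= 17:
        gain = gain * (k + gain)
    else:
        height = height + limit
    gain = 22 // 4 // (limit - k)
    return 20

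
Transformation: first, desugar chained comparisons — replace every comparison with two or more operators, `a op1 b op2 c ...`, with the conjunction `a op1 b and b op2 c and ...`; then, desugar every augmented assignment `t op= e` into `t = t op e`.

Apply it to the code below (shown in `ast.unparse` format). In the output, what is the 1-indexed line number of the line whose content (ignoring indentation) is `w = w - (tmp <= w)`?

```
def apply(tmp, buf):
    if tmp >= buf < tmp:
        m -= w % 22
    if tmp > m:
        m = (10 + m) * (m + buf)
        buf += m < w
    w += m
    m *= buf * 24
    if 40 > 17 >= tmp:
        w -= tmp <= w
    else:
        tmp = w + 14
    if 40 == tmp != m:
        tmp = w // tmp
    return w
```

10

Transformed code:
def apply(tmp, buf):
    if tmp >= buf and buf < tmp:
        m = m - w % 22
    if tmp > m:
        m = (10 + m) * (m + buf)
        buf = buf + (m < w)
    w = w + m
    m = m * (buf * 24)
    if 40 > 17 and 17 >= tmp:
        w = w - (tmp <= w)
    else:
        tmp = w + 14
    if 40 == tmp and tmp != m:
        tmp = w // tmp
    return w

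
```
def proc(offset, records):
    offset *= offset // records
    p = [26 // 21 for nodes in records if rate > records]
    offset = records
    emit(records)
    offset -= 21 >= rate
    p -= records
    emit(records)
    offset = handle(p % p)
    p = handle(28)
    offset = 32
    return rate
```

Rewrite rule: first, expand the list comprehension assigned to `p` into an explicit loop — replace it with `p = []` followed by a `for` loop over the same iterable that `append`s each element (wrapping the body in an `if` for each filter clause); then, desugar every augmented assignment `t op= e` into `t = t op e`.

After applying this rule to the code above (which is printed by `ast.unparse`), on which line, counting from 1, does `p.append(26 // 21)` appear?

6

Transformed code:
def proc(offset, records):
    offset = offset * (offset // records)
    p = []
    for nodes in records:
        if rate > records:
            p.append(26 // 21)
    offset = records
    emit(records)
    offset = offset - (21 >= rate)
    p = p - records
    emit(records)
    offset = handle(p % p)
    p = handle(28)
    offset = 32
    return rate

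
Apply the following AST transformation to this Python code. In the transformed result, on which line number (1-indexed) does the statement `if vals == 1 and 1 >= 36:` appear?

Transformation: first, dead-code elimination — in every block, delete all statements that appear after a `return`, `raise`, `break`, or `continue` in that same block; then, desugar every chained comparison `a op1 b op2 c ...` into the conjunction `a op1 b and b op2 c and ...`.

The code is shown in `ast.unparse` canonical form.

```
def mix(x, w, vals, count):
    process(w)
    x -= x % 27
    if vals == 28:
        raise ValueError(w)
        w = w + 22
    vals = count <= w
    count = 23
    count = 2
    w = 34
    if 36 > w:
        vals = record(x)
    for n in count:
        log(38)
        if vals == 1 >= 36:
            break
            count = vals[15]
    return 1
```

14

Transformed code:
def mix(x, w, vals, count):
    process(w)
    x -= x % 27
    if vals == 28:
        raise ValueError(w)
    vals = count <= w
    count = 23
    count = 2
    w = 34
    if 36 > w:
        vals = record(x)
    for n in count:
        log(38)
        if vals == 1 and 1 >= 36:
            break
    return 1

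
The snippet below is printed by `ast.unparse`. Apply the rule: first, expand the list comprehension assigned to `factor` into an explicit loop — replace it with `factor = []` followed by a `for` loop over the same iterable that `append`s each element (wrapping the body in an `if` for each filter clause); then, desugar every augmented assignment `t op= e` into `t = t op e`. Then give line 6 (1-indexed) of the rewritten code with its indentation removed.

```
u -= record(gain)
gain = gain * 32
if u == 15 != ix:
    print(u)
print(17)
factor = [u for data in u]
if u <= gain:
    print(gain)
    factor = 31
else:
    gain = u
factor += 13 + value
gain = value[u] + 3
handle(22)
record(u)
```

factor = []

Transformed code:
u = u - record(gain)
gain = gain * 32
if u == 15 != ix:
    print(u)
print(17)
factor = []
for data in u:
    factor.append(u)
if u <= gain:
    print(gain)
    factor = 31
else:
    gain = u
factor = factor + (13 + value)
gain = value[u] + 3
handle(22)
record(u)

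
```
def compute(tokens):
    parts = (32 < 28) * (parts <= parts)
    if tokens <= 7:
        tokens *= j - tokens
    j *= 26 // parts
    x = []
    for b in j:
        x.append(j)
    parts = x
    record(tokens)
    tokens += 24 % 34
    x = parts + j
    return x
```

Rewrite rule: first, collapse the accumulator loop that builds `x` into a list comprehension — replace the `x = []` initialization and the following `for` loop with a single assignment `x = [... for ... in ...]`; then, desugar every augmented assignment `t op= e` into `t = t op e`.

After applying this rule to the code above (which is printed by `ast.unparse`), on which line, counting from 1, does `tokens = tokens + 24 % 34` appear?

9

Transformed code:
def compute(tokens):
    parts = (32 < 28) * (parts <= parts)
    if tokens <= 7:
        tokens = tokens * (j - tokens)
    j = j * (26 // parts)
    x = [j for b in j]
    parts = x
    record(tokens)
    tokens = tokens + 24 % 34
    x = parts + j
    return x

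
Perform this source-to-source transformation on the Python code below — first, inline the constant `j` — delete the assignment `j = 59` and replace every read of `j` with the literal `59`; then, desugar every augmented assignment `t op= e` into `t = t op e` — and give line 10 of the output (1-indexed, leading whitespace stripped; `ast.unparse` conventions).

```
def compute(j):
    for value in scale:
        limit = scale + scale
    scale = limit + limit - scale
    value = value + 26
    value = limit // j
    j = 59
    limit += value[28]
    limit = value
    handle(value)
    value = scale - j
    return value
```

Transformed code:
def compute(j):
    for value in scale:
        limit = scale + scale
    scale = limit + limit - scale
    value = value + 26
    value = limit // 59
    limit = limit + value[28]
    limit = value
    handle(value)
    value = scale - 59
    return value

value = scale - 59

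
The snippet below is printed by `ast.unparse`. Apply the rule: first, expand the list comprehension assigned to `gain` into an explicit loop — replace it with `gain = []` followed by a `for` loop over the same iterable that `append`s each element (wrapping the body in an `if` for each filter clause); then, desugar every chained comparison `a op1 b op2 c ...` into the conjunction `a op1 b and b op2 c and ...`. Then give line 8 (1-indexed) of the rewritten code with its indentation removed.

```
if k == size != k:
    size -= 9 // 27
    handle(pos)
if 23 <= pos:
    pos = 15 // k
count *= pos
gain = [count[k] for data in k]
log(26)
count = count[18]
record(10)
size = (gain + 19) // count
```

Transformed code:
if k == size and size != k:
    size -= 9 // 27
    handle(pos)
if 23 <= pos:
    pos = 15 // k
count *= pos
gain = []
for data in k:
    gain.append(count[k])
log(26)
count = count[18]
record(10)
size = (gain + 19) // count

for data in k:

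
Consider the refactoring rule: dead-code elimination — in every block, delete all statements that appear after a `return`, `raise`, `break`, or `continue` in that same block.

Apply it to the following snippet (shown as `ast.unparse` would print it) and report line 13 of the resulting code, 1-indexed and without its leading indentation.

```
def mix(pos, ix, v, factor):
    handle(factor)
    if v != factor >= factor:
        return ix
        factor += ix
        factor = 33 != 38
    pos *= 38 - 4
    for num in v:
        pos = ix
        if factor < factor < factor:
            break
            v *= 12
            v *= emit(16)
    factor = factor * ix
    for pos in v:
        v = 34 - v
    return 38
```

Transformed code:
def mix(pos, ix, v, factor):
    handle(factor)
    if v != factor >= factor:
        return ix
    pos *= 38 - 4
    for num in v:
        pos = ix
        if factor < factor < factor:
            break
    factor = factor * ix
    for pos in v:
        v = 34 - v
    return 38

return 38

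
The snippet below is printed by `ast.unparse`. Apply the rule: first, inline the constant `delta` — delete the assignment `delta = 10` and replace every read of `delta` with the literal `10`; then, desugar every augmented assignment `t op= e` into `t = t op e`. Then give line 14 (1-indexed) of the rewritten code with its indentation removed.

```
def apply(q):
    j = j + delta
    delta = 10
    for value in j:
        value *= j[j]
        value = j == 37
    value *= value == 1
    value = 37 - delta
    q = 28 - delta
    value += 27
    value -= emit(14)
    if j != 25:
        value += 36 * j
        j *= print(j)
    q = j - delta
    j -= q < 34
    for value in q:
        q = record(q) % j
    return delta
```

Transformed code:
def apply(q):
    j = j + 10
    for value in j:
        value = value * j[j]
        value = j == 37
    value = value * (value == 1)
    value = 37 - 10
    q = 28 - 10
    value = value + 27
    value = value - emit(14)
    if j != 25:
        value = value + 36 * j
        j = j * print(j)
    q = j - 10
    j = j - (q < 34)
    for value in q:
        q = record(q) % j
    return 10

q = j - 10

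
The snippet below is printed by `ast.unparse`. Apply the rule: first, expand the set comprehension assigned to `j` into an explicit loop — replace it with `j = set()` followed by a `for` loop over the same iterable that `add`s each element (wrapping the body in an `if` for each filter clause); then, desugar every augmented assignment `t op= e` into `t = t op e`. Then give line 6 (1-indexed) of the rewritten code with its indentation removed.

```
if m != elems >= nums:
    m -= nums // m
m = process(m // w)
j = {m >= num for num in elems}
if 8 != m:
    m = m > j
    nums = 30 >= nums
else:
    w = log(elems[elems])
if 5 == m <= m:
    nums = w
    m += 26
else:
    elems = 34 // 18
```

j.add(m >= num)

Transformed code:
if m != elems >= nums:
    m = m - nums // m
m = process(m // w)
j = set()
for num in elems:
    j.add(m >= num)
if 8 != m:
    m = m > j
    nums = 30 >= nums
else:
    w = log(elems[elems])
if 5 == m <= m:
    nums = w
    m = m + 26
else:
    elems = 34 // 18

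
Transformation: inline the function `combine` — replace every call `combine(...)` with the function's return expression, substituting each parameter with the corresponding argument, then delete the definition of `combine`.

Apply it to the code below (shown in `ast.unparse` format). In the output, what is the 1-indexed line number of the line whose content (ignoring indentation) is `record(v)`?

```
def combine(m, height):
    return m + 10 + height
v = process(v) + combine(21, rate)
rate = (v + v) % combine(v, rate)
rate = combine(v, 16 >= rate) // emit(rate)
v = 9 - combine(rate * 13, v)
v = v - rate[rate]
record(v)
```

Transformed code:
v = process(v) + (21 + 10 + rate)
rate = (v + v) % (v + 10 + rate)
rate = (v + 10 + (16 >= rate)) // emit(rate)
v = 9 - (rate * 13 + 10 + v)
v = v - rate[rate]
record(v)

6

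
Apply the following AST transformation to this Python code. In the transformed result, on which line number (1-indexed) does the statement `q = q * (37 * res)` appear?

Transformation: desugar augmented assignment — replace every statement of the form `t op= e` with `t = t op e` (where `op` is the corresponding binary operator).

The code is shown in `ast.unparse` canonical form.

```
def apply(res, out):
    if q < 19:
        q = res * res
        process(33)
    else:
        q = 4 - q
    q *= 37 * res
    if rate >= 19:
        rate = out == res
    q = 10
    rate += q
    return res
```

7

Transformed code:
def apply(res, out):
    if q < 19:
        q = res * res
        process(33)
    else:
        q = 4 - q
    q = q * (37 * res)
    if rate >= 19:
        rate = out == res
    q = 10
    rate = rate + q
    return res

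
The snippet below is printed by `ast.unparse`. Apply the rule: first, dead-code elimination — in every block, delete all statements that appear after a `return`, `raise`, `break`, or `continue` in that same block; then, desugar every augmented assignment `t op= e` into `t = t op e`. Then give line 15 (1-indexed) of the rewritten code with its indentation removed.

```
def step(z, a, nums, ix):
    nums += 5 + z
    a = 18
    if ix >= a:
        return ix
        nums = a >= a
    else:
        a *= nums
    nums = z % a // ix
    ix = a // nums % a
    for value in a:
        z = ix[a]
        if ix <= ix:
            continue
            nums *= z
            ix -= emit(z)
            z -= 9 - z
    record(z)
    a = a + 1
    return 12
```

Transformed code:
def step(z, a, nums, ix):
    nums = nums + (5 + z)
    a = 18
    if ix >= a:
        return ix
    else:
        a = a * nums
    nums = z % a // ix
    ix = a // nums % a
    for value in a:
        z = ix[a]
        if ix <= ix:
            continue
    record(z)
    a = a + 1
    return 12

a = a + 1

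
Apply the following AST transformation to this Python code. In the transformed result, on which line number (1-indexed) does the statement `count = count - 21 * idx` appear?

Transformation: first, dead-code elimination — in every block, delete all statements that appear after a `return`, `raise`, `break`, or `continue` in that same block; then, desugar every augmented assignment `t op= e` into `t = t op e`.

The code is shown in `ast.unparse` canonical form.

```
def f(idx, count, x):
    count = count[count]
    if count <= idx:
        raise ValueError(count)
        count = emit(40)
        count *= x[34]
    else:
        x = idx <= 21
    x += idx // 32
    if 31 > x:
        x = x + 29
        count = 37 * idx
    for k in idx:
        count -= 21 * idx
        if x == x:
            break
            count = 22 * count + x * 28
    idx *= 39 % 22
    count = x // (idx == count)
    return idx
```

12

Transformed code:
def f(idx, count, x):
    count = count[count]
    if count <= idx:
        raise ValueError(count)
    else:
        x = idx <= 21
    x = x + idx // 32
    if 31 > x:
        x = x + 29
        count = 37 * idx
    for k in idx:
        count = count - 21 * idx
        if x == x:
            break
    idx = idx * (39 % 22)
    count = x // (idx == count)
    return idx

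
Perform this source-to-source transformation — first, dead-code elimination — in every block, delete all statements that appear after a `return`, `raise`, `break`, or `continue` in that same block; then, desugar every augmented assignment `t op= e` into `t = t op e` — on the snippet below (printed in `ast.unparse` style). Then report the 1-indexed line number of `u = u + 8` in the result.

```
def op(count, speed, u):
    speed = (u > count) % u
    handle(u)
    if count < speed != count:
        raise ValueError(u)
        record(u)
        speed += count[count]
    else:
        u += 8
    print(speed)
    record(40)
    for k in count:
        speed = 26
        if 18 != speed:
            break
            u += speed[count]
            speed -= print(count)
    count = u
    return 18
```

Transformed code:
def op(count, speed, u):
    speed = (u > count) % u
    handle(u)
    if count < speed != count:
        raise ValueError(u)
    else:
        u = u + 8
    print(speed)
    record(40)
    for k in count:
        speed = 26
        if 18 != speed:
            break
    count = u
    return 18

7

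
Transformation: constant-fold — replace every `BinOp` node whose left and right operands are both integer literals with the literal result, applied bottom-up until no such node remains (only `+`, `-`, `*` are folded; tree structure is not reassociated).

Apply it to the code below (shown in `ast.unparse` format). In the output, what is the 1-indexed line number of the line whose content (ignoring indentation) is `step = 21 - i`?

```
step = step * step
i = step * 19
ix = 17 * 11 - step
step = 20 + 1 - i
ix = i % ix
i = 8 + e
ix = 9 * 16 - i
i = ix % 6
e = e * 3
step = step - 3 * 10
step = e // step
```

4

Transformed code:
step = step * step
i = step * 19
ix = 187 - step
step = 21 - i
ix = i % ix
i = 8 + e
ix = 144 - i
i = ix % 6
e = e * 3
step = step - 30
step = e // step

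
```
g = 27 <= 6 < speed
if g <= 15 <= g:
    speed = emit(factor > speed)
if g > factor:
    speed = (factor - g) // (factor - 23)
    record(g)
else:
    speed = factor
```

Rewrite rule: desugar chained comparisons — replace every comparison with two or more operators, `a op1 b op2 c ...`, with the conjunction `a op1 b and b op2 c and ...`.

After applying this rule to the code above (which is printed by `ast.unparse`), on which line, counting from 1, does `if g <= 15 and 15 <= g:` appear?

2

Transformed code:
g = 27 <= 6 and 6 < speed
if g <= 15 and 15 <= g:
    speed = emit(factor > speed)
if g > factor:
    speed = (factor - g) // (factor - 23)
    record(g)
else:
    speed = factor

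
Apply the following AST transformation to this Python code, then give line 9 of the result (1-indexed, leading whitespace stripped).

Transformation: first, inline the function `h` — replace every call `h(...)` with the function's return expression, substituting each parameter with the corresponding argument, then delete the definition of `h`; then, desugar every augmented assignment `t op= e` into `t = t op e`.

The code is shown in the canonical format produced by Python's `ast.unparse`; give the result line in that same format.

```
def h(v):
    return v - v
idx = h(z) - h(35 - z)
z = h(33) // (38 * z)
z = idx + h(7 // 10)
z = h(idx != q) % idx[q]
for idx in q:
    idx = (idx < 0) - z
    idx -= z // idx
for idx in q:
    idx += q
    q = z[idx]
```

Transformed code:
idx = z - z - (35 - z - (35 - z))
z = (33 - 33) // (38 * z)
z = idx + (7 // 10 - 7 // 10)
z = ((idx != q) - (idx != q)) % idx[q]
for idx in q:
    idx = (idx < 0) - z
    idx = idx - z // idx
for idx in q:
    idx = idx + q
    q = z[idx]

idx = idx + q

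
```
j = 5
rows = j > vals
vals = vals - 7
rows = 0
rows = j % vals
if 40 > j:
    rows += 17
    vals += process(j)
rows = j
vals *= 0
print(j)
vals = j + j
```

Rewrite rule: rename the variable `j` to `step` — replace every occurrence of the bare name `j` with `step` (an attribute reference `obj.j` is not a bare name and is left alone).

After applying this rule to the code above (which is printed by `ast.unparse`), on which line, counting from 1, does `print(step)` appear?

11

Transformed code:
step = 5
rows = step > vals
vals = vals - 7
rows = 0
rows = step % vals
if 40 > step:
    rows += 17
    vals += process(step)
rows = step
vals *= 0
print(step)
vals = step + step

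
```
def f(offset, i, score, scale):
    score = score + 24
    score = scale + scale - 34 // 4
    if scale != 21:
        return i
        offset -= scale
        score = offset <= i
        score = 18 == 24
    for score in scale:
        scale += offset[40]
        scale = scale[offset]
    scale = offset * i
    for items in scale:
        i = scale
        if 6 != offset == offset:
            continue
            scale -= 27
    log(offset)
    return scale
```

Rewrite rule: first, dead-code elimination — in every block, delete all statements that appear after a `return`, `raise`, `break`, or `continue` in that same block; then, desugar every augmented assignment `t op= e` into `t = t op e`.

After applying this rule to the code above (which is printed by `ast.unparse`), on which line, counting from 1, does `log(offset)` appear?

Transformed code:
def f(offset, i, score, scale):
    score = score + 24
    score = scale + scale - 34 // 4
    if scale != 21:
        return i
    for score in scale:
        scale = scale + offset[40]
        scale = scale[offset]
    scale = offset * i
    for items in scale:
        i = scale
        if 6 != offset == offset:
            continue
    log(offset)
    return scale

14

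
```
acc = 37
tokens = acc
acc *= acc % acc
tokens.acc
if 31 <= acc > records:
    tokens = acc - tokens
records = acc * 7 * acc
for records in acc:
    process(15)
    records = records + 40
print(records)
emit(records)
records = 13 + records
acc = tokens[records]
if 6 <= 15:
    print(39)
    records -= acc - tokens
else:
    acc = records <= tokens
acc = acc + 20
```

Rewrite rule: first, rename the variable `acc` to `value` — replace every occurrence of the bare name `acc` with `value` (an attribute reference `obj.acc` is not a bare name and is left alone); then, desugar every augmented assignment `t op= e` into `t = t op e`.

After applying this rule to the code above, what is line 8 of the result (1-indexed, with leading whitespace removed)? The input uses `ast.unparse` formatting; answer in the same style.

for records in value:

Transformed code:
value = 37
tokens = value
value = value * (value % value)
tokens.acc
if 31 <= value > records:
    tokens = value - tokens
records = value * 7 * value
for records in value:
    process(15)
    records = records + 40
print(records)
emit(records)
records = 13 + records
value = tokens[records]
if 6 <= 15:
    print(39)
    records = records - (value - tokens)
else:
    value = records <= tokens
value = value + 20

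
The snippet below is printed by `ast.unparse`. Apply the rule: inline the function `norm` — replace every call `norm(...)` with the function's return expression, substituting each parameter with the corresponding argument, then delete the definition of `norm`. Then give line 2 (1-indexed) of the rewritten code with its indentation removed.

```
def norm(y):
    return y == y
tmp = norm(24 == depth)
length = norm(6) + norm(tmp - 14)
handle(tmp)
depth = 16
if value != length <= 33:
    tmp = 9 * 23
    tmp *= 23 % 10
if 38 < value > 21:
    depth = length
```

Transformed code:
tmp = (24 == depth) == (24 == depth)
length = (6 == 6) + (tmp - 14 == tmp - 14)
handle(tmp)
depth = 16
if value != length <= 33:
    tmp = 9 * 23
    tmp *= 23 % 10
if 38 < value > 21:
    depth = length

length = (6 == 6) + (tmp - 14 == tmp - 14)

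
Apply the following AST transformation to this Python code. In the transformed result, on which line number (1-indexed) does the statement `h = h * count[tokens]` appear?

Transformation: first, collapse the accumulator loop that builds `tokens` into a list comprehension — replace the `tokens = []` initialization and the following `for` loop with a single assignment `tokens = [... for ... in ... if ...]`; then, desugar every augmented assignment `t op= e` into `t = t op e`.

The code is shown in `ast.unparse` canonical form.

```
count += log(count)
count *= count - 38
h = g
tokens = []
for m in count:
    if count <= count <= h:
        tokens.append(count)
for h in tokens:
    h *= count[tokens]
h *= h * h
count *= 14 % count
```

6

Transformed code:
count = count + log(count)
count = count * (count - 38)
h = g
tokens = [count for m in count if count <= count <= h]
for h in tokens:
    h = h * count[tokens]
h = h * (h * h)
count = count * (14 % count)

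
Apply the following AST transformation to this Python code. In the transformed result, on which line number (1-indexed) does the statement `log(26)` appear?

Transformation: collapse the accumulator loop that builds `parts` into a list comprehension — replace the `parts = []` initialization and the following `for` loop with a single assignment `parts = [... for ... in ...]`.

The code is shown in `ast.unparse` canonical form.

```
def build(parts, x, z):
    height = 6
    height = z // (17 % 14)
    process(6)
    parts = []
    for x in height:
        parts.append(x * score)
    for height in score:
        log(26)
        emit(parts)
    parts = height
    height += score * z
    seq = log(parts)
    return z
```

7

Transformed code:
def build(parts, x, z):
    height = 6
    height = z // (17 % 14)
    process(6)
    parts = [x * score for x in height]
    for height in score:
        log(26)
        emit(parts)
    parts = height
    height += score * z
    seq = log(parts)
    return z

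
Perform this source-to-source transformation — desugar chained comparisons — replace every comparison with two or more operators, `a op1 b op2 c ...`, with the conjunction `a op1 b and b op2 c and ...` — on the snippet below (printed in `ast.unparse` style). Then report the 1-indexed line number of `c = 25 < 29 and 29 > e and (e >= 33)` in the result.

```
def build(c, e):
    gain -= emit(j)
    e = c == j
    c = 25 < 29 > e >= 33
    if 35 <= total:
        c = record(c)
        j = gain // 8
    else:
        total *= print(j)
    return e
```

4

Transformed code:
def build(c, e):
    gain -= emit(j)
    e = c == j
    c = 25 < 29 and 29 > e and (e >= 33)
    if 35 <= total:
        c = record(c)
        j = gain // 8
    else:
        total *= print(j)
    return e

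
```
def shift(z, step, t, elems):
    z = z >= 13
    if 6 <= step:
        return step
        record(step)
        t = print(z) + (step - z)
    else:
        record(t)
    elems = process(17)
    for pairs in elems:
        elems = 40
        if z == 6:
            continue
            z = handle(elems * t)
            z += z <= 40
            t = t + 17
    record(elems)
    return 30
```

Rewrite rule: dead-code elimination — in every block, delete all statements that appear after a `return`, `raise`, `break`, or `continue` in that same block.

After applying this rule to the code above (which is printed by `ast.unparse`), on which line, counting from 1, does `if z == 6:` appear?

10

Transformed code:
def shift(z, step, t, elems):
    z = z >= 13
    if 6 <= step:
        return step
    else:
        record(t)
    elems = process(17)
    for pairs in elems:
        elems = 40
        if z == 6:
            continue
    record(elems)
    return 30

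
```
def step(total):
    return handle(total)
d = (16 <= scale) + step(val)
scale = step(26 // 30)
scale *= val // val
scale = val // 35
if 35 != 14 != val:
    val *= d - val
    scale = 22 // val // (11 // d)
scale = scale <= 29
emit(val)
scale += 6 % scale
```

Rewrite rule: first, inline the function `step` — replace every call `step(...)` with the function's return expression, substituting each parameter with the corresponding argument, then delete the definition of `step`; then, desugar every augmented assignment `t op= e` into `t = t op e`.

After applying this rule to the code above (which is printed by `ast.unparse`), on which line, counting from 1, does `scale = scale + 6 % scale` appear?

10

Transformed code:
d = (16 <= scale) + handle(val)
scale = handle(26 // 30)
scale = scale * (val // val)
scale = val // 35
if 35 != 14 != val:
    val = val * (d - val)
    scale = 22 // val // (11 // d)
scale = scale <= 29
emit(val)
scale = scale + 6 % scale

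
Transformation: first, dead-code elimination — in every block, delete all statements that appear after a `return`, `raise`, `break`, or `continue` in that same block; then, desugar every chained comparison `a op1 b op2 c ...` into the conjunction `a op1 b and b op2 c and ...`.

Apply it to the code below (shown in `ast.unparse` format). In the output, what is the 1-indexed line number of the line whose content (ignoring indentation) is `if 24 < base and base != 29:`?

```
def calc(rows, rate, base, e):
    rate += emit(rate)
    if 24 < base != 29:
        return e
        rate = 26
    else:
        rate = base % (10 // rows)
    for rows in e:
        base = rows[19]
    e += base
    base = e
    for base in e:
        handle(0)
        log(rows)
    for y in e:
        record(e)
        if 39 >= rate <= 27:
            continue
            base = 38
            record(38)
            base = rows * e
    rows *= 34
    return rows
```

3

Transformed code:
def calc(rows, rate, base, e):
    rate += emit(rate)
    if 24 < base and base != 29:
        return e
    else:
        rate = base % (10 // rows)
    for rows in e:
        base = rows[19]
    e += base
    base = e
    for base in e:
        handle(0)
        log(rows)
    for y in e:
        record(e)
        if 39 >= rate and rate <= 27:
            continue
    rows *= 34
    return rows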